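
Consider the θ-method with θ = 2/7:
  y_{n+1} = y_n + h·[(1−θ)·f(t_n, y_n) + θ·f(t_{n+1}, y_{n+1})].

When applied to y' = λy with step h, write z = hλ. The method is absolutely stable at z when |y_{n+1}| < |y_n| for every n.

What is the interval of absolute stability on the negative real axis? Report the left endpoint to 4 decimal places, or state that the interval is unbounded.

z∈(-4.6667,0).

On y'=λy, z=hλ:
  y_{n+1} = y_n + z·[5/7·y_n + 2/7·y_{n+1}] ⇒ (1 − 2/7z)y_{n+1} = (1 + 5/7z)y_n
  ⇒ R(z) = (1 + 5/7z)/(1 − 2/7z).

Solve |R(x)|<1 on ℝ⁻.
x=-0.55: |R|=0.5247
R=−1: 1+5/7x = −1+2/7x ⇒ -3/7x=2 ⇒ x=2/(-3/7)=-4.6667
Confirm numerically:
  x=-4.224: |R|=0.91403 <1
  x=-2.723: |R|=0.53150 <1
  x=-2.159: |R|=0.33531 <1
  x=-4.929: |R|=1.04668 >1
  x=-4.925: |R|=1.04599 >1
So |R|<1 on (-4.6667, 0).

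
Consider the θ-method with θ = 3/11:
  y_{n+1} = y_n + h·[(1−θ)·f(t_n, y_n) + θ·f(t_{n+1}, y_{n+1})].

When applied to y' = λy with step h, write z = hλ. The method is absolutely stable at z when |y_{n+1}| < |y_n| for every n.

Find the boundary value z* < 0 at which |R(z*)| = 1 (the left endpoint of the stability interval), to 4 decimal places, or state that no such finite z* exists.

Test eqn y'=λy, z=hλ:
  y_{n+1} = y_n + z·[8/11·y_n + 3/11·y_{n+1}] ⇒ (1 − 3/11z)y_{n+1} = (1 + 8/11z)y_n
  Hence R(z) = (1 + 8/11z)/(1 − 3/11z).

Solve |R(x)|<1 on ℝ⁻.
x=-1.42: |R|=0.0236
R=−1: 1+8/11x = −1+3/11x ⇒ -5/11x=2 ⇒ x=2/(-5/11)=-4.4000
Confirm numerically:
  x=-4.331: |R|=0.98562 <1
  x=-4.015: |R|=0.91647 <1
  x=-4.009: |R|=0.91510 <1
  x=-3.261: |R|=0.72598 <1
  x=-4.751: |R|=1.06950 >1
  x=-4.695: |R|=1.05880 >1
Stable set (-4.4000, 0).

left endpoint -4.4000.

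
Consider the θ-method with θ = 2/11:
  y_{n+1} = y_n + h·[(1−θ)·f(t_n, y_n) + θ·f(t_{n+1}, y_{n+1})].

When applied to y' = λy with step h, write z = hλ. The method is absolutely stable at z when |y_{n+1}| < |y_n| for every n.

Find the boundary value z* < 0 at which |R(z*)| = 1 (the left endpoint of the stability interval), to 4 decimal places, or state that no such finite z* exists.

Test eqn y'=λy, z=hλ:
  y_{n+1} = y_n + z·[9/11·y_n + 2/11·y_{n+1}] ⇒ (1 − 2/11z)y_{n+1} = (1 + 9/11z)y_n
  R(z) = (1 + 9/11z)/(1 − 2/11z).

Boundary: |R(x)|=1, x<0.
x=-0.53: |R|=0.5166
R=−1: 1+9/11x = −1+2/11x ⇒ -7/11x=2 ⇒ x=2/(-7/11)=-3.1429
Confirm numerically:
  x=-3.073: |R|=0.97148 <1
  x=-2.830: |R|=0.86855 <1
  x=-1.436: |R|=0.13870 <1
  x=-1.434: |R|=0.13744 <1
  x=-3.713: |R|=1.21660 >1
  x=-3.463: |R|=1.12501 >1
  x=-3.438: |R|=1.11557 >1
So |R|<1 on (-3.1429, 0).

z* = -3.1429.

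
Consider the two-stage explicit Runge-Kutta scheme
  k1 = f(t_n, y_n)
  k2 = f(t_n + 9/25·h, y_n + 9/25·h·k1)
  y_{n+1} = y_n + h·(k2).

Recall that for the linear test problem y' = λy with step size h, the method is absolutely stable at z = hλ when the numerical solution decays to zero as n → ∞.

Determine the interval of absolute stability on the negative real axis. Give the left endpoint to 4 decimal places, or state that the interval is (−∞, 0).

With y'=λy (z=hλ):
  k1=λy_n ⇒ h·k1=z·y_n;  k2=λ(1+9/25z)y_n ⇒ h·k2=z(1+9/25z)y_n
  y_{n+1}/y_n = 1 + z(1+9/25z) = 1 + z + 9/25z²
  ⇒ R(z) = 1 + z + 9/25z².

Need |R(x)|<1, x<0.
x=-0.81: |R|=0.4262
R=1: x+9/25x²=0 ⇒ x=−25/9=-2.7778; min R=1−1/(4·9/25)=0.3056>−1
Confirm numerically:
  x=-2.379: |R|=0.65847 <1
  x=-2.281: |R|=0.59207 <1
  x=-1.510: |R|=0.31084 <1
  x=-3.165: |R|=1.44120 >1
  x=-2.925: |R|=1.15502 >1
So |R|<1 on (-2.7778, 0).

(-2.7778, 0).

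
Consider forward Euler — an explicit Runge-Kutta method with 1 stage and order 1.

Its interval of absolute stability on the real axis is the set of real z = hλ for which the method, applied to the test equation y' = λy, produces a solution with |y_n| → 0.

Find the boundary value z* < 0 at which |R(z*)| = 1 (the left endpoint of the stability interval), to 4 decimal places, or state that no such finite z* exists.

left endpoint -2.0000.

On y'=λy, z=hλ:
  order 1, 1-stage ⇒ R(z)=1+z
  (e.g. R(-1.24)=-0.24000, |R|=0.24000)

Boundary: |R(x)|=1, x<0.
x=-1.24: |R|=0.2400
|R(-2.21)|=1.2100 |R(-0.99)|=0.0100 |R(-0.83)|=0.1700
Bisect:
  x_lo=-2.3827 |R|=1.3827  x_hi=-0.1230 |R|=0.8770
  mid=-1.25283 |R|=0.25283 →hi
  mid=-1.81776 |R|=0.81776 →hi
  mid=-2.10022 |R|=1.10022 →lo
  mid=-1.95899 |R|=0.95899 →hi
  mid=-2.02961 |R|=1.02961 →lo
  mid=-1.99430 |R|=0.99430 →hi
  mid=-2.01195 |R|=1.01195 →lo
  mid=-2.00313 |R|=1.00313 →lo
  ...
  [-2.00009,-1.99995] ⇒ x*=-2.0000
Interval (-2.0000, 0).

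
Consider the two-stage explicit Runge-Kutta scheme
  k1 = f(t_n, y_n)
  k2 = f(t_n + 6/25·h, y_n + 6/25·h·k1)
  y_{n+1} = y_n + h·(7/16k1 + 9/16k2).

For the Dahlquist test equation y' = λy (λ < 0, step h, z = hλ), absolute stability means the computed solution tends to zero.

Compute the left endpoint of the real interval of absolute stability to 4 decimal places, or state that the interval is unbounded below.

z* = -7.4074.

On y'=λy, z=hλ:
  k1=λy_n ⇒ h·k1=z·y_n;  k2=λ(1+6/25z)y_n ⇒ h·k2=z(1+6/25z)y_n
  y_{n+1}/y_n = 1 + 7/16z + 9/16z(1+6/25z) = 1 + z + 27/200z²
  so R(z) = 1 + z + 27/200z².

Boundary: |R(x)|=1, x<0.
x=-0.54: |R|=0.4994
R=1: x+27/200x²=0 ⇒ x=−200/27=-7.4074; min R=1−1/(4·27/200)=-0.8519>−1
Confirm numerically:
  x=-6.486: |R|=0.19321 <1
  x=-5.345: |R|=0.48818 <1
  x=-4.335: |R|=0.79805 <1
  x=-3.515: |R|=0.84704 <1
  x=-7.985: |R|=1.62263 >1
  x=-7.770: |R|=1.38034 >1
  x=-7.529: |R|=1.12359 >1
Interval (-7.4074, 0).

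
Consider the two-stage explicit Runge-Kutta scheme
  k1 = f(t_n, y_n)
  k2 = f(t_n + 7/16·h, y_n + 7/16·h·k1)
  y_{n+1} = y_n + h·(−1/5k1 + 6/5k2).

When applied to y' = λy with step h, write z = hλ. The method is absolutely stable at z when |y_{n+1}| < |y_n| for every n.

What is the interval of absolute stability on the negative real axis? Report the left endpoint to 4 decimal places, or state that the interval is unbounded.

Set f=λy, z=hλ:
  k1=λy_n ⇒ h·k1=z·y_n;  k2=λ(1+7/16z)y_n ⇒ h·k2=z(1+7/16z)y_n
  y_{n+1}/y_n = 1 − 1/5z + 6/5z(1+7/16z) = 1 + z + 21/40z²
  R(z) = 1 + z + 21/40z².

Need |R(x)|<1, x<0.
x=-1.73: |R|=0.8413
R=1: x+21/40x²=0 ⇒ x=−40/21=-1.9048; min R=1−1/(4·21/40)=0.5238>−1
Confirm numerically:
  x=-1.622: |R|=0.75921 <1
  x=-1.091: |R|=0.53390 <1
  x=-0.919: |R|=0.52439 <1
  x=-1.985: |R|=1.08362 >1
  x=-1.962: |R|=1.05896 >1
Stable set (-1.9048, 0).

(-1.9048, 0).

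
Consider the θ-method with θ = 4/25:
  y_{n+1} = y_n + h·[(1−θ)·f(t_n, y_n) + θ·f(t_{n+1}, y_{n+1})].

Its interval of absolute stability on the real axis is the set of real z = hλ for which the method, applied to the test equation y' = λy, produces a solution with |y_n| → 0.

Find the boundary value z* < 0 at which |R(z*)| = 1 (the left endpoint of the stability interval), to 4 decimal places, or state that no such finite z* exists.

z* = -2.9412.

Test eqn y'=λy, z=hλ:
  y_{n+1} = y_n + z·[21/25·y_n + 4/25·y_{n+1}] ⇒ (1 − 4/25z)y_{n+1} = (1 + 21/25z)y_n
  Hence R(z) = (1 + 21/25z)/(1 − 4/25z).

Need |R(x)|<1, x<0.
x=-1.21: |R|=0.0137
R=−1: 1+21/25x = −1+4/25x ⇒ -17/25x=2 ⇒ x=2/(-17/25)=-2.9412
Confirm numerically:
  x=-2.875: |R|=0.96918 <1
  x=-2.270: |R|=0.66520 <1
  x=-1.971: |R|=0.49845 <1
  x=-1.893: |R|=0.45294 <1
  x=-3.537: |R|=1.25874 >1
  x=-3.315: |R|=1.16610 >1
  x=-2.966: |R|=1.01145 >1
Stable set (-2.9412, 0).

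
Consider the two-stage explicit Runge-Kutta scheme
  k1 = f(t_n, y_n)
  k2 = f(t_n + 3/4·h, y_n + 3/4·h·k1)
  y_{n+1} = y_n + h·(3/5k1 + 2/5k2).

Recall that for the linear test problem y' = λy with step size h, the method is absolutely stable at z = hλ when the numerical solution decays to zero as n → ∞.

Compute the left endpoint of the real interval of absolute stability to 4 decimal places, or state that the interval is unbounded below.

z* = -3.3333.

Set f=λy, z=hλ:
  k1=λy_n ⇒ h·k1=z·y_n;  k2=λ(1+3/4z)y_n ⇒ h·k2=z(1+3/4z)y_n
  y_{n+1}/y_n = 1 + 3/5z + 2/5z(1+3/4z) = 1 + z + 3/10z²
  Hence R(z) = 1 + z + 3/10z².

Boundary: |R(x)|=1, x<0.
x=-0.51: |R|=0.5680
R=1: x+3/10x²=0 ⇒ x=−10/3=-3.3333; min R=1−1/(4·3/10)=0.1667>−1
Confirm numerically:
  x=-3.152: |R|=0.82853 <1
  x=-2.506: |R|=0.37801 <1
  x=-1.673: |R|=0.16668 <1
  x=-3.890: |R|=1.64963 >1
  x=-3.490: |R|=1.16403 >1
  x=-3.388: |R|=1.05556 >1
So |R|<1 on (-3.3333, 0).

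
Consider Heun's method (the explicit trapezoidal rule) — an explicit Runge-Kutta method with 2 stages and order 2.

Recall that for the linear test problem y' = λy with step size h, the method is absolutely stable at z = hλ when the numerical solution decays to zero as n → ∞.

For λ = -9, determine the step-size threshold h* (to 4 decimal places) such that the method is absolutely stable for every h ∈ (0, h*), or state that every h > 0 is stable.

(-2.0000,0); λ=-9 ⇒ h* = 0.2222.

With y'=λy (z=hλ):
  order 2, 2-stage ⇒ R(z)=1+z+z^2/2
  (e.g. R(-1.73)=0.76645, |R|=0.76645)

Solve |R(x)|<1 on ℝ⁻.
x=-1.73: |R|=0.7664
|R(-1.82)|=0.8362 |R(-1.69)|=0.7380 |R(-1.56)|=0.6568
Bisect:
  x_lo=-2.7395 |R|=2.0130  x_hi=-0.2105 |R|=0.8117
  mid=-1.47500 |R|=0.61281 →hi
  mid=-2.10725 |R|=1.11301 →lo
  mid=-1.79112 |R|=0.81294 →hi
  mid=-1.94919 |R|=0.95048 →hi
  mid=-2.02822 |R|=1.02862 →lo
  mid=-1.98871 |R|=0.98877 →hi
  mid=-2.00846 |R|=1.00850 →lo
  ...
  [-2.00013,-1.99997] ⇒ x*=-2.0000
So |R|<1 on (-2.0000, 0).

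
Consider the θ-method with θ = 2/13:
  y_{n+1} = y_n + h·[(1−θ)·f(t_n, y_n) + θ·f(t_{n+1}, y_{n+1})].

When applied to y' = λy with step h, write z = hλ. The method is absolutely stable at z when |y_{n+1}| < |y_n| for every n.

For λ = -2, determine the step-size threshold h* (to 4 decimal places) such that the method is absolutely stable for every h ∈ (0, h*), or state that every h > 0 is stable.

With y'=λy (z=hλ):
  y_{n+1} = y_n + z·[11/13·y_n + 2/13·y_{n+1}] ⇒ (1 − 2/13z)y_{n+1} = (1 + 11/13z)y_n
  R(z) = (1 + 11/13z)/(1 − 2/13z).

Need |R(x)|<1, x<0.
x=-0.76: |R|=0.3196
R=−1: 1+11/13x = −1+2/13x ⇒ -9/13x=2 ⇒ x=2/(-9/13)=-2.8889
Confirm numerically:
  x=-2.372: |R|=0.73783 <1
  x=-2.323: |R|=0.71138 <1
  x=-1.683: |R|=0.33686 <1
  x=-3.419: |R|=1.24050 >1
  x=-3.378: |R|=1.22282 >1
  x=-3.234: |R|=1.15954 >1
So |R|<1 on (-2.8889, 0).

(-2.8889,0); λ=-2 ⇒ h* = (26/9)/2 = 1.4444.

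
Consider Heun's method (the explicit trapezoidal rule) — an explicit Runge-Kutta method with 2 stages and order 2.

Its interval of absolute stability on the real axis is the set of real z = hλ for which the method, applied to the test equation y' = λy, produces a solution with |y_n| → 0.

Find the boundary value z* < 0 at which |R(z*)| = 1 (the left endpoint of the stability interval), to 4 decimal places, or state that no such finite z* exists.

z* = -2.0000.

With y'=λy (z=hλ):
  order 2, 2-stage ⇒ R(z)=1+z+z^2/2
  (e.g. R(-1.58)=0.66820, |R|=0.66820)

Need |R(x)|<1, x<0.
x=-1.58: |R|=0.6682
|R(-2.17)|=1.1845 |R(-2.11)|=1.1160 |R(-1.15)|=0.5112
Bisect:
  x_lo=-2.7492 |R|=2.0298  x_hi=-0.3522 |R|=0.7098
  mid=-1.55070 |R|=0.65163 →hi
  mid=-2.14993 |R|=1.16117 →lo
  mid=-1.85031 |R|=0.86151 →hi
  mid=-2.00012 |R|=1.00012 →lo
  mid=-1.92521 |R|=0.92801 →hi
  mid=-1.96267 |R|=0.96336 →hi
  mid=-1.98139 |R|=0.98157 →hi
  ...
  [-2.00012,-1.99997] ⇒ x*=-2.0000
Interval (-2.0000, 0).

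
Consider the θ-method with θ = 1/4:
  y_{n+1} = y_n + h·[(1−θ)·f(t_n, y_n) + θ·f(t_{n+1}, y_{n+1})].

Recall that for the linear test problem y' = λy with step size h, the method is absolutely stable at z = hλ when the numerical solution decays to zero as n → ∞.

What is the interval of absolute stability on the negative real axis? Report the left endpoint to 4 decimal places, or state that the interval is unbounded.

Set f=λy, z=hλ:
  y_{n+1} = y_n + z·[3/4·y_n + 1/4·y_{n+1}] ⇒ (1 − 1/4z)y_{n+1} = (1 + 3/4z)y_n
  so R(z) = (1 + 3/4z)/(1 − 1/4z).

Need |R(x)|<1, x<0.
x=-1.39: |R|=0.0315
R=−1: 1+3/4x = −1+1/4x ⇒ -1/2x=2 ⇒ x=2/(-1/2)=-4.0000
Confirm numerically:
  x=-2.891: |R|=0.67813 <1
  x=-2.244: |R|=0.43754 <1
  x=-2.002: |R|=0.33422 <1
  x=-4.275: |R|=1.06647 >1
  x=-4.262: |R|=1.06342 >1
So |R|<1 on (-4.0000, 0).

z∈(-4.0000,0).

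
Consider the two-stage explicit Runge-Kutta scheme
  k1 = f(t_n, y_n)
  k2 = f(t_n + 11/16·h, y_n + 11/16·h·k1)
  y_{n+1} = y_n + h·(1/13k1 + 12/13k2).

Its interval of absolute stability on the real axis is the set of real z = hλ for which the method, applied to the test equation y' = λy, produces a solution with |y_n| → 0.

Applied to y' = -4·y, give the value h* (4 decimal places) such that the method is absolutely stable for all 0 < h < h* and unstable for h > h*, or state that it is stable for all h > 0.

With y'=λy (z=hλ):
  k1=λy_n ⇒ h·k1=z·y_n;  k2=λ(1+11/16z)y_n ⇒ h·k2=z(1+11/16z)y_n
  y_{n+1}/y_n = 1 + 1/13z + 12/13z(1+11/16z) = 1 + z + 33/52z²
  ⇒ R(z) = 1 + z + 33/52z².

Find x<0 with |R(x)|<1.
x=-0.49: |R|=0.6624
R=1: x+33/52x²=0 ⇒ x=−52/33=-1.5758; min R=1−1/(4·33/52)=0.6061>−1
Confirm numerically:
  x=-0.982: |R|=0.62997 <1
  x=-0.740: |R|=0.60752 <1
  x=-0.706: |R|=0.61032 <1
  x=-1.962: |R|=1.48092 >1
  x=-1.860: |R|=1.33552 >1
  x=-1.844: |R|=1.31391 >1
Stable set (-1.5758, 0).

(-1.5758,0); λ=-4 ⇒ h* = (52/33)/4 = 0.3939.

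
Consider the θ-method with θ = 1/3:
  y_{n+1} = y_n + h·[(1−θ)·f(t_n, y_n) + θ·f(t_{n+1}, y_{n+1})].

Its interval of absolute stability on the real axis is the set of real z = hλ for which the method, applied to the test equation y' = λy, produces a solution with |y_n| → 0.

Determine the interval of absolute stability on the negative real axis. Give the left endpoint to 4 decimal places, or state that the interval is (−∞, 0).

Set f=λy, z=hλ:
  y_{n+1} = y_n + z·[2/3·y_n + 1/3·y_{n+1}] ⇒ (1 − 1/3z)y_{n+1} = (1 + 2/3z)y_n
  so R(z) = (1 + 2/3z)/(1 − 1/3z).

Need |R(x)|<1, x<0.
x=-1.48: |R|=0.0089
R=−1: 1+2/3x = −1+1/3x ⇒ -1/3x=2 ⇒ x=2/(-1/3)=-6.0000
Confirm numerically:
  x=-4.451: |R|=0.79211 <1
  x=-3.682: |R|=0.65310 <1
  x=-2.647: |R|=0.40623 <1
  x=-6.227: |R|=1.02460 >1
  x=-6.021: |R|=1.00233 >1
So |R|<1 on (-6.0000, 0).

z∈(-6.0000,0).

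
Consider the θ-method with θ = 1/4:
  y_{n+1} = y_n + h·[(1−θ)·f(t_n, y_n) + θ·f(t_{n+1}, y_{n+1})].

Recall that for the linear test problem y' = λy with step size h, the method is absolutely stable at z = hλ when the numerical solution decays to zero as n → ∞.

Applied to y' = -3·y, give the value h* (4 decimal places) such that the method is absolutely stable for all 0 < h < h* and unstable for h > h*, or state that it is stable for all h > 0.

(-4.0000,0); λ=-3 ⇒ h* = (4)/3 = 1.3333.

On y'=λy, z=hλ:
  y_{n+1} = y_n + z·[3/4·y_n + 1/4·y_{n+1}] ⇒ (1 − 1/4z)y_{n+1} = (1 + 3/4z)y_n
  ⇒ R(z) = (1 + 3/4z)/(1 − 1/4z).

Find x<0 with |R(x)|<1.
x=-1.5: |R|=0.0909
R=−1: 1+3/4x = −1+1/4x ⇒ -1/2x=2 ⇒ x=2/(-1/2)=-4.0000
Confirm numerically:
  x=-3.079: |R|=0.73979 <1
  x=-2.664: |R|=0.59904 <1
  x=-1.952: |R|=0.31183 <1
  x=-4.487: |R|=1.11476 >1
  x=-4.236: |R|=1.05731 >1
  x=-4.216: |R|=1.05258 >1
So |R|<1 on (-4.0000, 0).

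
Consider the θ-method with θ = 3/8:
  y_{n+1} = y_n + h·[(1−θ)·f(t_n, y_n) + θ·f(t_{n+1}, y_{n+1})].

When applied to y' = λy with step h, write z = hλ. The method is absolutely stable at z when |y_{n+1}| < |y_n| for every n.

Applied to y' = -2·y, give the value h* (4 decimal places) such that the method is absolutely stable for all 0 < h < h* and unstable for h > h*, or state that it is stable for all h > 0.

Test eqn y'=λy, z=hλ:
  y_{n+1} = y_n + z·[5/8·y_n + 3/8·y_{n+1}] ⇒ (1 − 3/8z)y_{n+1} = (1 + 5/8z)y_n
  R(z) = (1 + 5/8z)/(1 − 3/8z).

Find x<0 with |R(x)|<1.
x=-1.65: |R|=0.0193
R=−1: 1+5/8x = −1+3/8x ⇒ -1/4x=2 ⇒ x=2/(-1/4)=-8.0000
Confirm numerically:
  x=-5.816: |R|=0.82836 <1
  x=-5.461: |R|=0.79174 <1
  x=-4.752: |R|=0.70812 <1
  x=-8.246: |R|=1.01503 >1
  x=-8.180: |R|=1.01106 >1
  x=-8.026: |R|=1.00162 >1
So |R|<1 on (-8.0000, 0).

(-8.0000,0); λ=-2 ⇒ h* = (8)/2 = 4.0000.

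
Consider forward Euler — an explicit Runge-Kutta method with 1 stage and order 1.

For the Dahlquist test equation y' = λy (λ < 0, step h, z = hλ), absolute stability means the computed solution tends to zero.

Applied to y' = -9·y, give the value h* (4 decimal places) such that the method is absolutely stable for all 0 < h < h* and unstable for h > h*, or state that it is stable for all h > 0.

On y'=λy, z=hλ:
  order 1, 1-stage ⇒ R(z)=1+z
  (e.g. R(-1.26)=-0.26000, |R|=0.26000)

Boundary: |R(x)|=1, x<0.
x=-1.26: |R|=0.2600
|R(-2.3)|=1.3000 |R(-2.15)|=1.1500 |R(-1.46)|=0.4600
Bisect:
  x_lo=-2.8530 |R|=1.8530  x_hi=-0.1192 |R|=0.8808
  mid=-1.48613 |R|=0.48613 →hi
  mid=-2.16958 |R|=1.16958 →lo
  mid=-1.82785 |R|=0.82785 →hi
  mid=-1.99871 |R|=0.99871 →hi
  mid=-2.08415 |R|=1.08415 →lo
  mid=-2.04143 |R|=1.04143 →lo
  mid=-2.02007 |R|=1.02007 →lo
  ...
  [-2.00005,-1.99988] ⇒ x*=-2.0000
So |R|<1 on (-2.0000, 0).

(-2.0000,0); λ=-9 ⇒ h* = 0.2222.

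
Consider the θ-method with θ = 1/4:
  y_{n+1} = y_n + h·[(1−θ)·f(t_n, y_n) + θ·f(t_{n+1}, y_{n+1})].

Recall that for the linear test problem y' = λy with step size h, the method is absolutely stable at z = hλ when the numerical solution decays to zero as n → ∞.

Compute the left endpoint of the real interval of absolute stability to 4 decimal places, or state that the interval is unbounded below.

Set f=λy, z=hλ:
  y_{n+1} = y_n + z·[3/4·y_n + 1/4·y_{n+1}] ⇒ (1 − 1/4z)y_{n+1} = (1 + 3/4z)y_n
  so R(z) = (1 + 3/4z)/(1 − 1/4z).

Need |R(x)|<1, x<0.
x=-1.66: |R|=0.1731
R=−1: 1+3/4x = −1+1/4x ⇒ -1/2x=2 ⇒ x=2/(-1/2)=-4.0000
Confirm numerically:
  x=-3.959: |R|=0.98970 <1
  x=-3.659: |R|=0.91095 <1
  x=-3.652: |R|=0.90904 <1
  x=-4.536: |R|=1.12559 >1
  x=-4.112: |R|=1.02761 >1
So |R|<1 on (-4.0000, 0).

left endpoint -4.0000.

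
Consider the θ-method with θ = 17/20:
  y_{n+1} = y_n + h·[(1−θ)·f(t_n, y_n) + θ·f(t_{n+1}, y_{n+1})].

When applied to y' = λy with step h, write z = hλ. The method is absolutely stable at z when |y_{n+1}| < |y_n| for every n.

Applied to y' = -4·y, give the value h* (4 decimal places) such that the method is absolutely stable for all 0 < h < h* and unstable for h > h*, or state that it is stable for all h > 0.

interval (−∞, 0). Any h>0 works for λ=-4.

With y'=λy (z=hλ):
  y_{n+1} = y_n + z·[3/20·y_n + 17/20·y_{n+1}] ⇒ (1 − 17/20z)y_{n+1} = (1 + 3/20z)y_n
  so R(z) = (1 + 3/20z)/(1 − 17/20z).

Solve |R(x)|<1 on ℝ⁻.
x=-1.21: |R|=0.4035
x=-2: |R|=0.2593
x=-10: |R|=0.0526
x=-100: |R|=0.1628
θ=17/20≥1/2 ⇒ |1+3/20x|<|1−17/20x| ∀x<0 ⇒ unbounded interval.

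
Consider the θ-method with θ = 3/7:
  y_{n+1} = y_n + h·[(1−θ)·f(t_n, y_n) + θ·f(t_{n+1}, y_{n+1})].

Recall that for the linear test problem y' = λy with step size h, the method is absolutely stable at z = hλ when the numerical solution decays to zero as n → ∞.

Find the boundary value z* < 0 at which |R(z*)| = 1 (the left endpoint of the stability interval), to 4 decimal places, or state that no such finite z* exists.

On y'=λy, z=hλ:
  y_{n+1} = y_n + z·[4/7·y_n + 3/7·y_{n+1}] ⇒ (1 − 3/7z)y_{n+1} = (1 + 4/7z)y_n
  ⇒ R(z) = (1 + 4/7z)/(1 − 3/7z).

Find x<0 with |R(x)|<1.
x=-0.65: |R|=0.4916
R=−1: 1+4/7x = −1+3/7x ⇒ -1/7x=2 ⇒ x=2/(-1/7)=-14.0000
Confirm numerically:
  x=-13.198: |R|=0.98279 <1
  x=-12.967: |R|=0.97750 <1
  x=-10.711: |R|=0.91595 <1
  x=-14.398: |R|=1.00793 >1
  x=-14.306: |R|=1.00613 >1
Interval (-14.0000, 0).

left endpoint -14.0000.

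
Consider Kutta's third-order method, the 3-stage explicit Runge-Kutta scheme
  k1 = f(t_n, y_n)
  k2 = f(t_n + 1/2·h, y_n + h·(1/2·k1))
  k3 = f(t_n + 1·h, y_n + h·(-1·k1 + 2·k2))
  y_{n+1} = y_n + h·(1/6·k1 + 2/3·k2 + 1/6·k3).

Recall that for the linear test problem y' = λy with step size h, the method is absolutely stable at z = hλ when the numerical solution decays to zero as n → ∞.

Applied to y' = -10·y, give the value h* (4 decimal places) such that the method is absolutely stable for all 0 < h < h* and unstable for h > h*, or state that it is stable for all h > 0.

(-2.5127,0); λ=-10 ⇒ h* = 0.2513.

On y'=λy, z=hλ:
  order 3, 3-stage ⇒ R(z)=1+z+z^2/2+z^3/6
  (e.g. R(-1.18)=0.24236, |R|=0.24236)

Boundary: |R(x)|=1, x<0.
x=-1.18: |R|=0.2424
|R(-2.75)|=1.4349 |R(-2.07)|=0.4058 |R(-1.2)|=0.2320
Bisect:
  x_lo=-3.2926 |R|=2.8214  x_hi=-0.3941 |R|=0.6734
  mid=-1.84336 |R|=0.18832 →hi
  mid=-2.56800 |R|=1.09318 →lo
  mid=-2.20568 |R|=0.56161 →hi
  mid=-2.38684 |R|=0.80464 →hi
  mid=-2.47742 |R|=0.94285 →hi
  mid=-2.52271 |R|=1.01646 →lo
  mid=-2.50006 |R|=0.97927 →hi
  mid=-2.51139 |R|=0.99777 →hi
  ...
  [-2.51280,-2.51262] ⇒ x*=-2.5127
Stable set (-2.5127, 0).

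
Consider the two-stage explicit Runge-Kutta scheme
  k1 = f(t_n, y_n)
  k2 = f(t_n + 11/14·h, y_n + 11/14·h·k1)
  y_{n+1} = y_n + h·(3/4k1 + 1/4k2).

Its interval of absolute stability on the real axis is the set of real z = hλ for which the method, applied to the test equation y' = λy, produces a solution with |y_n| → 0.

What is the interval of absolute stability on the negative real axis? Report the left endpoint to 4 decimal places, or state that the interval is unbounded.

(-5.0909, 0).

Set f=λy, z=hλ:
  k1=λy_n ⇒ h·k1=z·y_n;  k2=λ(1+11/14z)y_n ⇒ h·k2=z(1+11/14z)y_n
  y_{n+1}/y_n = 1 + 3/4z + 1/4z(1+11/14z) = 1 + z + 11/56z²
  so R(z) = 1 + z + 11/56z².

Boundary: |R(x)|=1, x<0.
x=-0.97: |R|=0.2148
R=1: x+11/56x²=0 ⇒ x=−56/11=-5.0909; min R=1−1/(4·11/56)=-0.2727>−1
Confirm numerically:
  x=-4.730: |R|=0.66468 <1
  x=-3.786: |R|=0.02957 <1
  x=-2.455: |R|=0.27112 <1
  x=-5.522: |R|=1.46760 >1
  x=-5.210: |R|=1.12188 >1
Interval (-5.0909, 0).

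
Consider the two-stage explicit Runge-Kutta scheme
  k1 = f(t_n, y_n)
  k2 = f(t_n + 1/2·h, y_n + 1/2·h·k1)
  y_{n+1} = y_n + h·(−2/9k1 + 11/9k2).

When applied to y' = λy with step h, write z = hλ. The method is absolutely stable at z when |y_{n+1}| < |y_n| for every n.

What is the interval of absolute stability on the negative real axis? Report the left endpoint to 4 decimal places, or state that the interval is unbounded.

(-1.6364, 0).

On y'=λy, z=hλ:
  k1=λy_n ⇒ h·k1=z·y_n;  k2=λ(1+1/2z)y_n ⇒ h·k2=z(1+1/2z)y_n
  y_{n+1}/y_n = 1 − 2/9z + 11/9z(1+1/2z) = 1 + z + 11/18z²
  ⇒ R(z) = 1 + z + 11/18z².

Boundary: |R(x)|=1, x<0.
x=-1.79: |R|=1.1681
R=1: x+11/18x²=0 ⇒ x=−18/11=-1.6364; min R=1−1/(4·11/18)=0.5909>−1
Confirm numerically:
  x=-1.413: |R|=0.80713 <1
  x=-1.341: |R|=0.75795 <1
  x=-1.306: |R|=0.73633 <1
  x=-0.660: |R|=0.60620 <1
  x=-2.012: |R|=1.46187 >1
  x=-1.785: |R|=1.16214 >1
  x=-1.724: |R|=1.09233 >1
Interval (-1.6364, 0).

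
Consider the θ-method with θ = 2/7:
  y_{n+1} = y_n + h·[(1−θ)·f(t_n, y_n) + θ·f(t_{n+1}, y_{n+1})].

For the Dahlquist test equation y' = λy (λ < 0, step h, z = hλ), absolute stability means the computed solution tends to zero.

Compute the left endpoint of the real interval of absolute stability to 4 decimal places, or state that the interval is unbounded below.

Set f=λy, z=hλ:
  y_{n+1} = y_n + z·[5/7·y_n + 2/7·y_{n+1}] ⇒ (1 − 2/7z)y_{n+1} = (1 + 5/7z)y_n
  R(z) = (1 + 5/7z)/(1 − 2/7z).

Find x<0 with |R(x)|<1.
x=-0.51: |R|=0.5549
R=−1: 1+5/7x = −1+2/7x ⇒ -3/7x=2 ⇒ x=2/(-3/7)=-4.6667
Confirm numerically:
  x=-3.557: |R|=0.76413 <1
  x=-3.150: |R|=0.65789 <1
  x=-3.078: |R|=0.63773 <1
  x=-2.078: |R|=0.30387 <1
  x=-5.265: |R|=1.10240 >1
  x=-5.177: |R|=1.08822 >1
Interval (-4.6667, 0).

z* = -4.6667.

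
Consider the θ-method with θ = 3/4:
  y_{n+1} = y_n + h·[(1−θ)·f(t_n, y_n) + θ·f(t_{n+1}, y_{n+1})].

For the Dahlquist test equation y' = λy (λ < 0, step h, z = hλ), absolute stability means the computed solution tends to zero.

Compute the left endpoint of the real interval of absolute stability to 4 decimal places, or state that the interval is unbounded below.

unbounded; (−∞, 0).

With y'=λy (z=hλ):
  y_{n+1} = y_n + z·[1/4·y_n + 3/4·y_{n+1}] ⇒ (1 − 3/4z)y_{n+1} = (1 + 1/4z)y_n
  R(z) = (1 + 1/4z)/(1 − 3/4z).

Need |R(x)|<1, x<0.
x=-0.44: |R|=0.6692
x=-2: |R|=0.2000
x=-10: |R|=0.1765
x=-100: |R|=0.3158
θ=3/4≥1/2 ⇒ |1+1/4x|<|1−3/4x| ∀x<0 ⇒ stable on all of ℝ⁻.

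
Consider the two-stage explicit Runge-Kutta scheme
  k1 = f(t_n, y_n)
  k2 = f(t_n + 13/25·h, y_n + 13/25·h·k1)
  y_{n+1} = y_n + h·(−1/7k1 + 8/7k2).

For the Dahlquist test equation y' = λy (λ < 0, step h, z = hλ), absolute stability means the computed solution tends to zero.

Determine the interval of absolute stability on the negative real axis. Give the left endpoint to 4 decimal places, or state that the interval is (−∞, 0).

(-1.6827, 0).

On y'=λy, z=hλ:
  k1=λy_n ⇒ h·k1=z·y_n;  k2=λ(1+13/25z)y_n ⇒ h·k2=z(1+13/25z)y_n
  y_{n+1}/y_n = 1 − 1/7z + 8/7z(1+13/25z) = 1 + z + 104/175z²
  R(z) = 1 + z + 104/175z².

Solve |R(x)|<1 on ℝ⁻.
x=-0.9: |R|=0.5814
R=1: x+104/175x²=0 ⇒ x=−175/104=-1.6827; min R=1−1/(4·104/175)=0.5793>−1
Confirm numerically:
  x=-1.303: |R|=0.70598 <1
  x=-0.907: |R|=0.58189 <1
  x=-0.776: |R|=0.58186 <1
  x=-2.056: |R|=1.45613 >1
  x=-1.898: |R|=1.24286 >1
  x=-1.747: |R|=1.06677 >1
Stable set (-1.6827, 0).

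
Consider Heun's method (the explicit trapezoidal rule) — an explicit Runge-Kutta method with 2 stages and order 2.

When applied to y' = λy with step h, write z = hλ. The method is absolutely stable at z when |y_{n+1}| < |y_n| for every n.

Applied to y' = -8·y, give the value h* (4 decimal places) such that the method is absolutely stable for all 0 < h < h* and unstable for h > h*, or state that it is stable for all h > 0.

Set f=λy, z=hλ:
  order 2, 2-stage ⇒ R(z)=1+z+z^2/2
  (e.g. R(-0.31)=0.73805, |R|=0.73805)

Boundary: |R(x)|=1, x<0.
x=-0.31: |R|=0.7380
|R(-2.38)|=1.4522 |R(-1.06)|=0.5018 |R(-0.83)|=0.5145
Bisect:
  x_lo=-2.7293 |R|=1.9953  x_hi=-0.3861 |R|=0.6884
  mid=-1.55772 |R|=0.65552 →hi
  mid=-2.14353 |R|=1.15383 →lo
  mid=-1.85062 |R|=0.86178 →hi
  mid=-1.99707 |R|=0.99708 →hi
  mid=-2.07030 |R|=1.07277 →lo
  mid=-2.03369 |R|=1.03426 →lo
  mid=-2.01538 |R|=1.01550 →lo
  mid=-2.00623 |R|=1.00625 →lo
  ...
  [-2.00008,-1.99994] ⇒ x*=-2.0000
So |R|<1 on (-2.0000, 0).

(-2.0000,0); λ=-8 ⇒ h* = 0.2500.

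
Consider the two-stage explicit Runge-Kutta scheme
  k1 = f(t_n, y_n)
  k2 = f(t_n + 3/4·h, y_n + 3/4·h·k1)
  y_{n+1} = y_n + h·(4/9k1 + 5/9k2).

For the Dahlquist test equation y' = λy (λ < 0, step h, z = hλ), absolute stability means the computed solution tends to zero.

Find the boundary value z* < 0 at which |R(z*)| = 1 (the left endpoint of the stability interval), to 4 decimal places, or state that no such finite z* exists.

On y'=λy, z=hλ:
  k1=λy_n ⇒ h·k1=z·y_n;  k2=λ(1+3/4z)y_n ⇒ h·k2=z(1+3/4z)y_n
  y_{n+1}/y_n = 1 + 4/9z + 5/9z(1+3/4z) = 1 + z + 5/12z²
  R(z) = 1 + z + 5/12z².

Find x<0 with |R(x)|<1.
x=-1.13: |R|=0.4020
R=1: x+5/12x²=0 ⇒ x=−12/5=-2.4000; min R=1−1/(4·5/12)=0.4000>−1
Confirm numerically:
  x=-1.720: |R|=0.51267 <1
  x=-1.537: |R|=0.44732 <1
  x=-1.395: |R|=0.41584 <1
  x=-1.114: |R|=0.40308 <1
  x=-2.785: |R|=1.44676 >1
  x=-2.541: |R|=1.14928 >1
  x=-2.493: |R|=1.09660 >1
Interval (-2.4000, 0).

left endpoint -2.4000.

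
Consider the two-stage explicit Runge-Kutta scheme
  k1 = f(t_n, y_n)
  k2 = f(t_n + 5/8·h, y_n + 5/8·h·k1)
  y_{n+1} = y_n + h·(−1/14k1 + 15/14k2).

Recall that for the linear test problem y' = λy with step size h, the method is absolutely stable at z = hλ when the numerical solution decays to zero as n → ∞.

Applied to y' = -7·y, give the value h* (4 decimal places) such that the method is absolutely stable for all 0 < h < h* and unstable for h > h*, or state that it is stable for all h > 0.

On y'=λy, z=hλ:
  k1=λy_n ⇒ h·k1=z·y_n;  k2=λ(1+5/8z)y_n ⇒ h·k2=z(1+5/8z)y_n
  y_{n+1}/y_n = 1 − 1/14z + 15/14z(1+5/8z) = 1 + z + 75/112z²
  R(z) = 1 + z + 75/112z².

Need |R(x)|<1, x<0.
x=-0.47: |R|=0.6779
R=1: x+75/112x²=0 ⇒ x=−112/75=-1.4933; min R=1−1/(4·75/112)=0.6267>−1
Confirm numerically:
  x=-1.454: |R|=0.96170 <1
  x=-1.446: |R|=0.95417 <1
  x=-1.436: |R|=0.94487 <1
  x=-1.912: |R|=1.53604 >1
  x=-1.743: |R|=1.29141 >1
  x=-1.517: |R|=1.02404 >1
Stable set (-1.4933, 0).

(-1.4933,0); λ=-7 ⇒ h* = (112/75)/7 = 0.2133.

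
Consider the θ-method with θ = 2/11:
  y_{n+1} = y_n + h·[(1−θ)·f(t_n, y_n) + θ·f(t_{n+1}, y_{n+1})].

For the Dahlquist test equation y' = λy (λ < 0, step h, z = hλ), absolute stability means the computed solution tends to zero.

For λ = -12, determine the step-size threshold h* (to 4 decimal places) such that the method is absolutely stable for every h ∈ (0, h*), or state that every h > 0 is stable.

Test eqn y'=λy, z=hλ:
  y_{n+1} = y_n + z·[9/11·y_n + 2/11·y_{n+1}] ⇒ (1 − 2/11z)y_{n+1} = (1 + 9/11z)y_n
  R(z) = (1 + 9/11z)/(1 − 2/11z).

Find x<0 with |R(x)|<1.
x=-0.81: |R|=0.2940
R=−1: 1+9/11x = −1+2/11x ⇒ -7/11x=2 ⇒ x=2/(-7/11)=-3.1429
Confirm numerically:
  x=-3.042: |R|=0.95867 <1
  x=-2.216: |R|=0.57957 <1
  x=-2.085: |R|=0.51187 <1
  x=-1.694: |R|=0.29511 <1
  x=-3.400: |R|=1.10112 >1
  x=-3.322: |R|=1.07107 >1
So |R|<1 on (-3.1429, 0).

(-3.1429,0); λ=-12 ⇒ h* = (22/7)/12 = 0.2619.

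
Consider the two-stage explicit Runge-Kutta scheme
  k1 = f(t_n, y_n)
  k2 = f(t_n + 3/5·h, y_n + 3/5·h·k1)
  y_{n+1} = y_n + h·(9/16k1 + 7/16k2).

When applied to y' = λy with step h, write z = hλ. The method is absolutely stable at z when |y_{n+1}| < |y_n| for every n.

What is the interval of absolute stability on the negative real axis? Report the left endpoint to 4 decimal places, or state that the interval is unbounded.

(-3.8095, 0).

On y'=λy, z=hλ:
  k1=λy_n ⇒ h·k1=z·y_n;  k2=λ(1+3/5z)y_n ⇒ h·k2=z(1+3/5z)y_n
  y_{n+1}/y_n = 1 + 9/16z + 7/16z(1+3/5z) = 1 + z + 21/80z²
  ⇒ R(z) = 1 + z + 21/80z².

Find x<0 with |R(x)|<1.
x=-0.83: |R|=0.3508
R=1: x+21/80x²=0 ⇒ x=−80/21=-3.8095; min R=1−1/(4·21/80)=0.0476>−1
Confirm numerically:
  x=-3.164: |R|=0.46386 <1
  x=-1.955: |R|=0.04828 <1
  x=-1.754: |R|=0.05359 <1
  x=-4.174: |R|=1.39935 >1
  x=-3.874: |R|=1.06557 >1
Stable set (-3.8095, 0).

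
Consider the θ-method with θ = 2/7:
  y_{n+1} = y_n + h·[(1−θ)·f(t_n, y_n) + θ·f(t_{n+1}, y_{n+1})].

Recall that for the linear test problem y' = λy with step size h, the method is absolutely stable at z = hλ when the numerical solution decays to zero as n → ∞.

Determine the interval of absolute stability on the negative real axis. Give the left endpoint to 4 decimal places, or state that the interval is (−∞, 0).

Set f=λy, z=hλ:
  y_{n+1} = y_n + z·[5/7·y_n + 2/7·y_{n+1}] ⇒ (1 − 2/7z)y_{n+1} = (1 + 5/7z)y_n
  R(z) = (1 + 5/7z)/(1 − 2/7z).

Need |R(x)|<1, x<0.
x=-1.52: |R|=0.0598
R=−1: 1+5/7x = −1+2/7x ⇒ -3/7x=2 ⇒ x=2/(-3/7)=-4.6667
Confirm numerically:
  x=-4.566: |R|=0.98128 <1
  x=-4.305: |R|=0.93049 <1
  x=-4.295: |R|=0.92848 <1
  x=-1.960: |R|=0.25641 <1
  x=-4.989: |R|=1.05696 >1
  x=-4.694: |R|=1.00500 >1
Stable set (-4.6667, 0).

z∈(-4.6667,0).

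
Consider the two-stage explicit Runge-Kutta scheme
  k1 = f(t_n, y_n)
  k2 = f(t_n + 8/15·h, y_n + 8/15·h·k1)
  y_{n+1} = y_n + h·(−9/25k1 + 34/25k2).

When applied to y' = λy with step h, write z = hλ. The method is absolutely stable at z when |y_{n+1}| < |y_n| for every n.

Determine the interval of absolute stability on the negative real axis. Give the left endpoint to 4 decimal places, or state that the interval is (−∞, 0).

With y'=λy (z=hλ):
  k1=λy_n ⇒ h·k1=z·y_n;  k2=λ(1+8/15z)y_n ⇒ h·k2=z(1+8/15z)y_n
  y_{n+1}/y_n = 1 − 9/25z + 34/25z(1+8/15z) = 1 + z + 272/375z²
  Hence R(z) = 1 + z + 272/375z².

Find x<0 with |R(x)|<1.
x=-1.79: |R|=1.5340
R=1: x+272/375x²=0 ⇒ x=−375/272=-1.3787; min R=1−1/(4·272/375)=0.6553>−1
Confirm numerically:
  x=-1.264: |R|=0.89486 <1
  x=-0.948: |R|=0.70386 <1
  x=-0.784: |R|=0.66183 <1
  x=-0.735: |R|=0.65684 <1
  x=-1.911: |R|=1.73786 >1
  x=-1.896: |R|=1.71144 >1
  x=-1.608: |R|=1.26747 >1
So |R|<1 on (-1.3787, 0).

z∈(-1.3787,0).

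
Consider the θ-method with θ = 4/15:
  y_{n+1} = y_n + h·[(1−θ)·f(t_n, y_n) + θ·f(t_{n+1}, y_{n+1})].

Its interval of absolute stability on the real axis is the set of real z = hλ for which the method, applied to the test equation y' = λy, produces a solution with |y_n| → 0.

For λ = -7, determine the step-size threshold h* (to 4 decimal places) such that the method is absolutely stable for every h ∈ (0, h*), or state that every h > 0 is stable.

(-4.2857,0); λ=-7 ⇒ h* = (30/7)/7 = 0.6122.

Test eqn y'=λy, z=hλ:
  y_{n+1} = y_n + z·[11/15·y_n + 4/15·y_{n+1}] ⇒ (1 − 4/15z)y_{n+1} = (1 + 11/15z)y_n
  ⇒ R(z) = (1 + 11/15z)/(1 − 4/15z).

Boundary: |R(x)|=1, x<0.
x=-1.63: |R|=0.1362
R=−1: 1+11/15x = −1+4/15x ⇒ -7/15x=2 ⇒ x=2/(-7/15)=-4.2857
Confirm numerically:
  x=-4.064: |R|=0.95035 <1
  x=-2.512: |R|=0.50431 <1
  x=-1.794: |R|=0.21347 <1
  x=-4.482: |R|=1.04173 >1
  x=-4.376: |R|=1.01944 >1
So |R|<1 on (-4.2857, 0).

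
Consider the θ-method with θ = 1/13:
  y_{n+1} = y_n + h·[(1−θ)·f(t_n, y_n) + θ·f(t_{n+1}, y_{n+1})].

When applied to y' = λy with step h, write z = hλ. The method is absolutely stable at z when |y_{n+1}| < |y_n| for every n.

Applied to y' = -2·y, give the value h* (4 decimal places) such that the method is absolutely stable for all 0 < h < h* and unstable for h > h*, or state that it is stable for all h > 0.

(-2.3636,0); λ=-2 ⇒ h* = (26/11)/2 = 1.1818.

Set f=λy, z=hλ:
  y_{n+1} = y_n + z·[12/13·y_n + 1/13·y_{n+1}] ⇒ (1 − 1/13z)y_{n+1} = (1 + 12/13z)y_n
  so R(z) = (1 + 12/13z)/(1 − 1/13z).

Boundary: |R(x)|=1, x<0.
x=-1.05: |R|=0.0285
R=−1: 1+12/13x = −1+1/13x ⇒ -11/13x=2 ⇒ x=2/(-11/13)=-2.3636
Confirm numerically:
  x=-1.967: |R|=0.70849 <1
  x=-1.606: |R|=0.42941 <1
  x=-1.134: |R|=0.04302 <1
  x=-2.917: |R|=1.38242 >1
  x=-2.816: |R|=1.31462 >1
So |R|<1 on (-2.3636, 0).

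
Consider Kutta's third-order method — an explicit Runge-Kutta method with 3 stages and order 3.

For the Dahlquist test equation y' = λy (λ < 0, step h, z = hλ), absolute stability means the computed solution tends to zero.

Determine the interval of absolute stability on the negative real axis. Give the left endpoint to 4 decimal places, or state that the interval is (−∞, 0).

With y'=λy (z=hλ):
  order 3, 3-stage ⇒ R(z)=1+z+z^2/2+z^3/6
  (e.g. R(-1.12)=0.27305, |R|=0.27305)

Boundary: |R(x)|=1, x<0.
x=-1.12: |R|=0.2730
|R(-2.84)|=1.6249 |R(-2.69)|=1.3161 |R(-1.19)|=0.2372
Bisect:
  x_lo=-2.8800 |R|=1.7141  x_hi=-0.1363 |R|=0.8726
  mid=-1.50814 |R|=0.05740 →hi
  mid=-2.19406 |R|=0.54744 →hi
  mid=-2.53702 |R|=1.04037 →lo
  mid=-2.36554 |R|=0.77383 →hi
  mid=-2.45128 |R|=0.90176 →hi
  mid=-2.49415 |R|=0.96969 →hi
  mid=-2.51559 |R|=1.00468 →lo
  mid=-2.50487 |R|=0.98710 →hi
  ...
  [-2.51291,-2.51274] ⇒ x*=-2.5127
So |R|<1 on (-2.5127, 0).

(-2.5127, 0).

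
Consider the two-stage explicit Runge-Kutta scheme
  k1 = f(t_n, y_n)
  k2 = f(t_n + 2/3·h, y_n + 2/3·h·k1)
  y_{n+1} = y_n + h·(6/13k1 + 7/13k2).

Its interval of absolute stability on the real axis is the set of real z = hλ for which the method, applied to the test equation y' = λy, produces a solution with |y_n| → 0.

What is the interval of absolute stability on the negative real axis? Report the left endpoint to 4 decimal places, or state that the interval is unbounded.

Set f=λy, z=hλ:
  k1=λy_n ⇒ h·k1=z·y_n;  k2=λ(1+2/3z)y_n ⇒ h·k2=z(1+2/3z)y_n
  y_{n+1}/y_n = 1 + 6/13z + 7/13z(1+2/3z) = 1 + z + 14/39z²
  ⇒ R(z) = 1 + z + 14/39z².

Find x<0 with |R(x)|<1.
x=-0.61: |R|=0.5236
R=1: x+14/39x²=0 ⇒ x=−39/14=-2.7857; min R=1−1/(4·14/39)=0.3036>−1
Confirm numerically:
  x=-2.748: |R|=0.96280 <1
  x=-2.616: |R|=0.84063 <1
  x=-1.723: |R|=0.34270 <1
  x=-1.594: |R|=0.31809 <1
  x=-3.382: |R|=1.72392 >1
  x=-3.235: |R|=1.52175 >1
Interval (-2.7857, 0).

z∈(-2.7857,0).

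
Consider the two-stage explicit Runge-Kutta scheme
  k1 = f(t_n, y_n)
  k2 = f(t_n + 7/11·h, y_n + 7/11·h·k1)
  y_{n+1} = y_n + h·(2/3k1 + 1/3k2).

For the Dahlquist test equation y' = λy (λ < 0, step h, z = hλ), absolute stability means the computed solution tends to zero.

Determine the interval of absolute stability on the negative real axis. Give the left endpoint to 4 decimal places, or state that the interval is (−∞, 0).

(-4.7143, 0).

With y'=λy (z=hλ):
  k1=λy_n ⇒ h·k1=z·y_n;  k2=λ(1+7/11z)y_n ⇒ h·k2=z(1+7/11z)y_n
  y_{n+1}/y_n = 1 + 2/3z + 1/3z(1+7/11z) = 1 + z + 7/33z²
  R(z) = 1 + z + 7/33z².

Need |R(x)|<1, x<0.
x=-0.46: |R|=0.5849
R=1: x+7/33x²=0 ⇒ x=−33/7=-4.7143; min R=1−1/(4·7/33)=-0.1786>−1
Confirm numerically:
  x=-4.344: |R|=0.65880 <1
  x=-4.200: |R|=0.54182 <1
  x=-4.089: |R|=0.45765 <1
  x=-3.358: |R|=0.03391 <1
  x=-4.827: |R|=1.11541 >1
  x=-4.793: |R|=1.08003 >1
So |R|<1 on (-4.7143, 0).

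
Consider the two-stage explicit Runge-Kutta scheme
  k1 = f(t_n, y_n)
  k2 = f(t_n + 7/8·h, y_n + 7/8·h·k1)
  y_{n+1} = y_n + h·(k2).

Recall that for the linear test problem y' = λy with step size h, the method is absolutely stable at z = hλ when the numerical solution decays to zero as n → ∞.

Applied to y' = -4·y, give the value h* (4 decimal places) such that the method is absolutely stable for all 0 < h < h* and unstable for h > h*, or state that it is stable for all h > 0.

(-1.1429,0); λ=-4 ⇒ h* = (8/7)/4 = 0.2857.

Set f=λy, z=hλ:
  k1=λy_n ⇒ h·k1=z·y_n;  k2=λ(1+7/8z)y_n ⇒ h·k2=z(1+7/8z)y_n
  y_{n+1}/y_n = 1 + z(1+7/8z) = 1 + z + 7/8z²
  Hence R(z) = 1 + z + 7/8z².

Boundary: |R(x)|=1, x<0.
x=-1.76: |R|=1.9504
R=1: x+7/8x²=0 ⇒ x=−8/7=-1.1429; min R=1−1/(4·7/8)=0.7143>−1
Confirm numerically:
  x=-0.938: |R|=0.83186 <1
  x=-0.893: |R|=0.80477 <1
  x=-0.591: |R|=0.71462 <1
  x=-1.548: |R|=1.54877 >1
  x=-1.494: |R|=1.45903 >1
  x=-1.477: |R|=1.43184 >1
Interval (-1.1429, 0).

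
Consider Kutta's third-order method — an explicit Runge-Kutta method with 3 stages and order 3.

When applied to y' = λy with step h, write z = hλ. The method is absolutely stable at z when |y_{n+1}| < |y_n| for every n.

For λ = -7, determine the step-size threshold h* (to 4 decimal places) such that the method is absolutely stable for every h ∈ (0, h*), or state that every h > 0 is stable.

(-2.5127,0); λ=-7 ⇒ h* = 0.3590.

On y'=λy, z=hλ:
  order 3, 3-stage ⇒ R(z)=1+z+z^2/2+z^3/6
  (e.g. R(-0.65)=0.51548, |R|=0.51548)

Need |R(x)|<1, x<0.
x=-0.65: |R|=0.5155
|R(-2.69)|=1.3161 |R(-2.08)|=0.4166 |R(-1.03)|=0.3183
Bisect:
  x_lo=-2.8805 |R|=1.7151  x_hi=-0.3346 |R|=0.7152
  mid=-1.60751 |R|=0.00779 →hi
  mid=-2.24399 |R|=0.60950 →hi
  mid=-2.56222 |R|=1.08322 →lo
  mid=-2.40310 |R|=0.82860 →hi
  mid=-2.48266 |R|=0.95122 →hi
  mid=-2.52244 |R|=1.01601 →lo
  mid=-2.50255 |R|=0.98332 →hi
  mid=-2.51250 |R|=0.99959 →hi
  mid=-2.51747 |R|=1.00778 →lo
  ...
  [-2.51281,-2.51265] ⇒ x*=-2.5127
So |R|<1 on (-2.5127, 0).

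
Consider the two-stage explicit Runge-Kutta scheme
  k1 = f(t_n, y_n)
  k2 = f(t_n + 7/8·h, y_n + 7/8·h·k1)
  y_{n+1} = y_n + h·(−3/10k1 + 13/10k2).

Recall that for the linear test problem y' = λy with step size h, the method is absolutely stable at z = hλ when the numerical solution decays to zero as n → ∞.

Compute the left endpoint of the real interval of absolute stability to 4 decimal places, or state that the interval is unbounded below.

On y'=λy, z=hλ:
  k1=λy_n ⇒ h·k1=z·y_n;  k2=λ(1+7/8z)y_n ⇒ h·k2=z(1+7/8z)y_n
  y_{n+1}/y_n = 1 − 3/10z + 13/10z(1+7/8z) = 1 + z + 91/80z²
  R(z) = 1 + z + 91/80z².

Solve |R(x)|<1 on ℝ⁻.
x=-1.12: |R|=1.3069
R=1: x+91/80x²=0 ⇒ x=−80/91=-0.8791; min R=1−1/(4·91/80)=0.7802>−1
Confirm numerically:
  x=-0.653: |R|=0.83204 <1
  x=-0.530: |R|=0.78952 <1
  x=-0.483: |R|=0.78237 <1
  x=-1.346: |R|=1.71483 >1
  x=-0.962: |R|=1.09069 >1
  x=-0.957: |R|=1.08478 >1
Interval (-0.8791, 0).

left endpoint -0.8791.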